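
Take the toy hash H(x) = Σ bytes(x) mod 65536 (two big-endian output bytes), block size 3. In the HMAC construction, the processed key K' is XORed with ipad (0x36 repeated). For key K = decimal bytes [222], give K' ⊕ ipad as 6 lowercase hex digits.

e83636

Key decimal bytes [222] = de is 1 byte ≤ B = 3; zero-pad to 3 bytes: K' = de 00 00.
XOR each byte with 0x36: de⊕36=e8, 00⊕36=36, 00⊕36=36.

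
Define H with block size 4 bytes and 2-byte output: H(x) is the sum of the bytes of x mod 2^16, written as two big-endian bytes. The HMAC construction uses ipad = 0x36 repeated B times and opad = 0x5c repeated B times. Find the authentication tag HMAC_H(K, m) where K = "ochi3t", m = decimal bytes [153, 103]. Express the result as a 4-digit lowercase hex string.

Key "ochi3t" = 6f 63 68 69 33 74 is 6 bytes > B = 4, so hash it first: H(key) = 02 4a, then zero-pad to 4 bytes: K' = 02 4a 00 00.
K' ⊕ ipad = 34 7c 36 36.  K' ⊕ opad = 5e 16 5c 5c.
Inner input = (K'⊕ipad) ∥ m = 34 7c 36 36 ∥ 99 67.
Inner hash: sum = 52+124+54+54+153+103 = 540 → 02 1c.
Outer input = (K'⊕opad) ∥ inner = 5e 16 5c 5c ∥ 02 1c.
Outer hash (tag): sum = 94+22+92+92+2+28 = 330 → 01 4a.

014a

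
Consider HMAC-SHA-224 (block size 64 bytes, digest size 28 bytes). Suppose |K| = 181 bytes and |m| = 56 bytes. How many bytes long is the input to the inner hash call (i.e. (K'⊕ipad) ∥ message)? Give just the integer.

Key is 181 > 64 bytes, so it is hashed to 28 bytes then zero-padded to 64: |K'| = 64.
Inner input = (K'⊕ipad) ∥ m → 64 + 56 = 120 bytes.

120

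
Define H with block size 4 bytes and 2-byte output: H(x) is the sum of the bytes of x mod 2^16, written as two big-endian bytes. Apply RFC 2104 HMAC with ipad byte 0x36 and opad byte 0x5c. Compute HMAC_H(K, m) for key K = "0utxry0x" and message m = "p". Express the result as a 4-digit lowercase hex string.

Key "0utxry0x" = 30 75 74 78 72 79 30 78 is 8 bytes > B = 4, so hash it first: H(key) = 03 24, then zero-pad to 4 bytes: K' = 03 24 00 00.
K' ⊕ ipad = 35 12 36 36.  K' ⊕ opad = 5f 78 5c 5c.
Inner input = (K'⊕ipad) ∥ m = 35 12 36 36 ∥ 70.
Inner hash: sum = 53+18+54+54+112 = 291 → 01 23.
Outer input = (K'⊕opad) ∥ inner = 5f 78 5c 5c ∥ 01 23.
Outer hash (tag): sum = 95+120+92+92+1+35 = 435 → 01 b3.

01b3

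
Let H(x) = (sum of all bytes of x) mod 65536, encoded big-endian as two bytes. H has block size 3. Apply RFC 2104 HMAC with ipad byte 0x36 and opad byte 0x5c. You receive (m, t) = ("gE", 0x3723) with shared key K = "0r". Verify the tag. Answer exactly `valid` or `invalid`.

invalid

Key "0r" = 30 72 is 2 bytes ≤ B = 3; zero-pad to 3 bytes: K' = 30 72 00.
K' ⊕ ipad = 06 44 36; K' ⊕ opad = 6c 2e 5c.
Inner hash: sum = 6+68+54+103+69 = 300 → 01 2c.
Outer hash (recomputed tag): sum = 108+46+92+1+44 = 291 → 01 23.
Recomputed tag = 0123; claimed = 3723 → mismatch.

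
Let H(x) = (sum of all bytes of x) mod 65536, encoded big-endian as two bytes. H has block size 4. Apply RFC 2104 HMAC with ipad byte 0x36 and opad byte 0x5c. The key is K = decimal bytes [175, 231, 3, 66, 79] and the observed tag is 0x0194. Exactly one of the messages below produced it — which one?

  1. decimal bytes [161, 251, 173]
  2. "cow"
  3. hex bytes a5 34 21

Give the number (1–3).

Key decimal bytes [175, 231, 3, 66, 79] = af e7 03 42 4f is 5 bytes > B = 4, so hash it first: H(key) = 02 2a, then zero-pad to 4 bytes: K' = 02 2a 00 00.
K' ⊕ ipad = 34 1c 36 36; K' ⊕ opad = 5e 76 5c 5c.
m1: inner = H(34 1c 36 36 a1 fb ad) = 03 05; tag = H(5e 76 5c 5c 03 05) = 0194 ← matches
m2: inner = H(34 1c 36 36 63 6f 77) = 02 05; tag = H(5e 76 5c 5c 02 05) = 0193
m3: inner = H(34 1c 36 36 a5 34 21) = 01 b6; tag = H(5e 76 5c 5c 01 b6) = 0243

1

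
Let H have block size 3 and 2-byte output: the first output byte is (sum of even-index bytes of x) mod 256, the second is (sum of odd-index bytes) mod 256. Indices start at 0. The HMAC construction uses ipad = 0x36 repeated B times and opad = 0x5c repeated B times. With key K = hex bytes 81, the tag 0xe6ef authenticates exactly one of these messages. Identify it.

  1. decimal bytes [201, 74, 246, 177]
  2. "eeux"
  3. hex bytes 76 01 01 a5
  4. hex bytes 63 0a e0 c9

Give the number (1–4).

Key hex bytes 81 is 1 byte ≤ B = 3; zero-pad to 3 bytes: K' = 81 00 00.
K' ⊕ ipad = b7 36 36; K' ⊕ opad = dd 5c 5c.
m1: inner = H(b7 36 36 c9 4a f6 b1) = e8 f5; tag = H(dd 5c 5c e8 f5) = 2e44
m2: inner = H(b7 36 36 65 65 75 78) = ca 10; tag = H(dd 5c 5c ca 10) = 4926
m3: inner = H(b7 36 36 76 01 01 a5) = 93 ad; tag = H(dd 5c 5c 93 ad) = e6ef ← matches
m4: inner = H(b7 36 36 63 0a e0 c9) = c0 79; tag = H(dd 5c 5c c0 79) = b21c

3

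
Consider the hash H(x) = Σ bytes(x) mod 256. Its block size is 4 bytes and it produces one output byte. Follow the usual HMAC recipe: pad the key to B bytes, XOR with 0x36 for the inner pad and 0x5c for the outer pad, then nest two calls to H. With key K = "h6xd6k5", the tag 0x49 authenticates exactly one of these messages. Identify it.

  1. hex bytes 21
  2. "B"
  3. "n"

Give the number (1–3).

1

Key "h6xd6k5" = 68 36 78 64 36 6b 35 is 7 bytes > B = 4, so hash it first: H(key) = 50, then zero-pad to 4 bytes: K' = 50 00 00 00.
K' ⊕ ipad = 66 36 36 36; K' ⊕ opad = 0c 5c 5c 5c.
m1: inner = H(66 36 36 36 21) = 29; tag = H(0c 5c 5c 5c 29) = 49 ← matches
m2: inner = H(66 36 36 36 42) = 4a; tag = H(0c 5c 5c 5c 4a) = 6a
m3: inner = H(66 36 36 36 6e) = 76; tag = H(0c 5c 5c 5c 76) = 96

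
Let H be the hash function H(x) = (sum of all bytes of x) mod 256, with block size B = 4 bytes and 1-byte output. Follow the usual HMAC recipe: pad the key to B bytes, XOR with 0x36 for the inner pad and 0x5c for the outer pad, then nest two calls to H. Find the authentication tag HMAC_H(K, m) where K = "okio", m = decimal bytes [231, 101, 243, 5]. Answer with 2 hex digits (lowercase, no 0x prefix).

84

Key "okio" = 6f 6b 69 6f is exactly B = 4 bytes: K' = 6f 6b 69 6f.
K' ⊕ ipad = 59 5d 5f 59.  K' ⊕ opad = 33 37 35 33.
Inner input = (K'⊕ipad) ∥ m = 59 5d 5f 59 ∥ e7 65 f3 05.
Inner hash: sum = 89+93+95+89+231+101+243+5 = 946; mod 256 = 178 → b2.
Outer input = (K'⊕opad) ∥ inner = 33 37 35 33 ∥ b2.
Outer hash (tag): sum = 51+55+53+51+178 = 388; mod 256 = 132 → 84.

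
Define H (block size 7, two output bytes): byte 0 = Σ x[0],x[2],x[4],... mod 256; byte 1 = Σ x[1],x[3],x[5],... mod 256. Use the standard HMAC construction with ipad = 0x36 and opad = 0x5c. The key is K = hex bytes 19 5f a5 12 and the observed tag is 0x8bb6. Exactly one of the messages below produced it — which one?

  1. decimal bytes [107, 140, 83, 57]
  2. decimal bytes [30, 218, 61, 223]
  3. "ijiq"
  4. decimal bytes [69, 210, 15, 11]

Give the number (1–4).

Key hex bytes 19 5f a5 12 is 4 bytes ≤ B = 7; zero-pad to 7 bytes: K' = 19 5f a5 12 00 00 00.
K' ⊕ ipad = 2f 69 93 24 36 36 36; K' ⊕ opad = 45 03 f9 4e 5c 5c 5c.
m1: inner = H(2f 69 93 24 36 36 36 6b 8c 53 39) = f3 81; tag = H(45 03 f9 4e 5c 5c 5c f3 81) = 77a0
m2: inner = H(2f 69 93 24 36 36 36 1e da 3d df) = e7 1e; tag = H(45 03 f9 4e 5c 5c 5c e7 1e) = 1494
m3: inner = H(2f 69 93 24 36 36 36 69 6a 69 71) = 09 95; tag = H(45 03 f9 4e 5c 5c 5c 09 95) = 8bb6 ← matches
m4: inner = H(2f 69 93 24 36 36 36 45 d2 0f 0b) = 0b 17; tag = H(45 03 f9 4e 5c 5c 5c 0b 17) = 0db8

3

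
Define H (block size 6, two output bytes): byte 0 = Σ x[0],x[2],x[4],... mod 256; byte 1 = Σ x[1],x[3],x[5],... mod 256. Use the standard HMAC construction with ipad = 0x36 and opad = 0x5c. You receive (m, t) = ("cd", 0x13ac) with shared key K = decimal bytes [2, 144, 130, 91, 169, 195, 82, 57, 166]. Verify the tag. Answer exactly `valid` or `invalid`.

Key decimal bytes [2, 144, 130, 91, 169, 195, 82, 57, 166] = 02 90 82 5b a9 c3 52 39 a6 is 9 bytes > B = 6, so hash it first: H(key) = 25 e7, then zero-pad to 6 bytes: K' = 25 e7 00 00 00 00.
K' ⊕ ipad = 13 d1 36 36 36 36; K' ⊕ opad = 79 bb 5c 5c 5c 5c.
Inner hash: even-index sum = 226 mod 256 = 226; odd-index sum = 417 mod 256 = 161 → e2 a1.
Outer hash (recomputed tag): even-index sum = 531 mod 256 = 19; odd-index sum = 532 mod 256 = 20 → 13 14.
Recomputed tag = 1314; claimed = 13ac → mismatch.

invalid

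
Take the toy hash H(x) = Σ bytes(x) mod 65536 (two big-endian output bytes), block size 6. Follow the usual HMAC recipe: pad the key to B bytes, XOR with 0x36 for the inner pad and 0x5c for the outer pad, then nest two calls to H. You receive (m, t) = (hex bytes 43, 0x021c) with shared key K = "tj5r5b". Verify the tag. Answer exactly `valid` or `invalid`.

Key "tj5r5b" = 74 6a 35 72 35 62 is exactly B = 6 bytes: K' = 74 6a 35 72 35 62.
K' ⊕ ipad = 42 5c 03 44 03 54; K' ⊕ opad = 28 36 69 2e 69 3e.
Inner hash: sum = 66+92+3+68+3+84+67 = 383 → 01 7f.
Outer hash (recomputed tag): sum = 40+54+105+46+105+62+1+127 = 540 → 02 1c.
Recomputed tag = 021c; claimed = 021c → match.

valid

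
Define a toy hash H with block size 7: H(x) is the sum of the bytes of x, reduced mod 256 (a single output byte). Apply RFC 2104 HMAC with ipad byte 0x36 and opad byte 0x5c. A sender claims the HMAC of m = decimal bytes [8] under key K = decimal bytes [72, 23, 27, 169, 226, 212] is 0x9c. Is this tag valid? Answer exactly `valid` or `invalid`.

Key decimal bytes [72, 23, 27, 169, 226, 212] = 48 17 1b a9 e2 d4 is 6 bytes ≤ B = 7; zero-pad to 7 bytes: K' = 48 17 1b a9 e2 d4 00.
K' ⊕ ipad = 7e 21 2d 9f d4 e2 36; K' ⊕ opad = 14 4b 47 f5 be 88 5c.
Inner hash: sum = 126+33+45+159+212+226+54+8 = 863; mod 256 = 95 → 5f.
Outer hash (recomputed tag): sum = 20+75+71+245+190+136+92+95 = 924; mod 256 = 156 → 9c.
Recomputed tag = 9c; claimed = 9c → match.

valid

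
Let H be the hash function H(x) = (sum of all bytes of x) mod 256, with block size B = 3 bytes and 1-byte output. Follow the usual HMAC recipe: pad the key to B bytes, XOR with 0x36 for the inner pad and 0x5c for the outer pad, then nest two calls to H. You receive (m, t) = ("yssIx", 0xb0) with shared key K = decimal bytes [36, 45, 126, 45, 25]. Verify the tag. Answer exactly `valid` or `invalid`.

valid

Key decimal bytes [36, 45, 126, 45, 25] = 24 2d 7e 2d 19 is 5 bytes > B = 3, so hash it first: H(key) = 15, then zero-pad to 3 bytes: K' = 15 00 00.
K' ⊕ ipad = 23 36 36; K' ⊕ opad = 49 5c 5c.
Inner hash: sum = 35+54+54+121+115+115+73+120 = 687; mod 256 = 175 → af.
Outer hash (recomputed tag): sum = 73+92+92+175 = 432; mod 256 = 176 → b0.
Recomputed tag = b0; claimed = b0 → match.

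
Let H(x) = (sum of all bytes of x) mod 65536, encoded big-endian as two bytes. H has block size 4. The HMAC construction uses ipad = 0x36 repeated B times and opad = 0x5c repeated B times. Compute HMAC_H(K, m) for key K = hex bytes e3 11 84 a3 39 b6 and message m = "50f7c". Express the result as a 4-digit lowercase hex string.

01b1

Key hex bytes e3 11 84 a3 39 b6 is 6 bytes > B = 4, so hash it first: H(key) = 03 0a, then zero-pad to 4 bytes: K' = 03 0a 00 00.
K' ⊕ ipad = 35 3c 36 36.  K' ⊕ opad = 5f 56 5c 5c.
Inner input = (K'⊕ipad) ∥ m = 35 3c 36 36 ∥ 35 30 66 37 63.
Inner hash: sum = 53+60+54+54+53+48+102+55+99 = 578 → 02 42.
Outer input = (K'⊕opad) ∥ inner = 5f 56 5c 5c ∥ 02 42.
Outer hash (tag): sum = 95+86+92+92+2+66 = 433 → 01 b1.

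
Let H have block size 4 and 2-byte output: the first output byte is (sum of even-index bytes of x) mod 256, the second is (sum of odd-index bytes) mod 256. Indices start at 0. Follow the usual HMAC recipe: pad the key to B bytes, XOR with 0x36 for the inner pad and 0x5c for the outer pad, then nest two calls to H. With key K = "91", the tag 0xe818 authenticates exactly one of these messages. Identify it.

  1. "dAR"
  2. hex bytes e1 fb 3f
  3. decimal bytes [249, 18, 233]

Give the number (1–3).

Key "91" = 39 31 is 2 bytes ≤ B = 4; zero-pad to 4 bytes: K' = 39 31 00 00.
K' ⊕ ipad = 0f 07 36 36; K' ⊕ opad = 65 6d 5c 5c.
m1: inner = H(0f 07 36 36 64 41 52) = fb 7e; tag = H(65 6d 5c 5c fb 7e) = bc47
m2: inner = H(0f 07 36 36 e1 fb 3f) = 65 38; tag = H(65 6d 5c 5c 65 38) = 2601
m3: inner = H(0f 07 36 36 f9 12 e9) = 27 4f; tag = H(65 6d 5c 5c 27 4f) = e818 ← matches

3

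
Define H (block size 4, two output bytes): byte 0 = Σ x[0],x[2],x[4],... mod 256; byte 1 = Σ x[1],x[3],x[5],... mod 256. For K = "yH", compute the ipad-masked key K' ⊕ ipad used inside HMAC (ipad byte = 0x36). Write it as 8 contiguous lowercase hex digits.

4f7e3636

Key "yH" = 79 48 is 2 bytes ≤ B = 4; zero-pad to 4 bytes: K' = 79 48 00 00.
XOR each byte with 0x36: 79⊕36=4f, 48⊕36=7e, 00⊕36=36, 00⊕36=36.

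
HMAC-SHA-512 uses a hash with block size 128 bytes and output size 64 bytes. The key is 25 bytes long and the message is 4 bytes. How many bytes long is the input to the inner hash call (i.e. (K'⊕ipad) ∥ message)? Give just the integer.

132

Key is 25 ≤ 128 bytes, zero-padded: |K'| = 128.
Inner input = (K'⊕ipad) ∥ m → 128 + 4 = 132 bytes.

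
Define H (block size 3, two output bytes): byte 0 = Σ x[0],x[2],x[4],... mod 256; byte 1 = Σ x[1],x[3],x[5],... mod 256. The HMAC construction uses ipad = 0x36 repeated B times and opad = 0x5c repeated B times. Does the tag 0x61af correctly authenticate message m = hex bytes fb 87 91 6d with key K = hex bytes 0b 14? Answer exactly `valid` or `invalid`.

valid

Key hex bytes 0b 14 is 2 bytes ≤ B = 3; zero-pad to 3 bytes: K' = 0b 14 00.
K' ⊕ ipad = 3d 22 36; K' ⊕ opad = 57 48 5c.
Inner hash: even-index sum = 359 mod 256 = 103; odd-index sum = 430 mod 256 = 174 → 67 ae.
Outer hash (recomputed tag): even-index sum = 353 mod 256 = 97; odd-index sum = 175 mod 256 = 175 → 61 af.
Recomputed tag = 61af; claimed = 61af → match.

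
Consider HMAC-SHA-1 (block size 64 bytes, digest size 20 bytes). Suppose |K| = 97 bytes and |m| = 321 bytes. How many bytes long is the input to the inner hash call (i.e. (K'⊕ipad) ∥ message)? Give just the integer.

385

Key is 97 > 64 bytes, so it is hashed to 20 bytes then zero-padded to 64: |K'| = 64.
Inner input = (K'⊕ipad) ∥ m → 64 + 321 = 385 bytes.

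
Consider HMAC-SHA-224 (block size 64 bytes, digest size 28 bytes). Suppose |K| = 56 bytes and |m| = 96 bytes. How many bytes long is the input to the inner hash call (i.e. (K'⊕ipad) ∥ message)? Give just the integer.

Key is 56 ≤ 64 bytes, zero-padded: |K'| = 64.
Inner input = (K'⊕ipad) ∥ m → 64 + 96 = 160 bytes.

160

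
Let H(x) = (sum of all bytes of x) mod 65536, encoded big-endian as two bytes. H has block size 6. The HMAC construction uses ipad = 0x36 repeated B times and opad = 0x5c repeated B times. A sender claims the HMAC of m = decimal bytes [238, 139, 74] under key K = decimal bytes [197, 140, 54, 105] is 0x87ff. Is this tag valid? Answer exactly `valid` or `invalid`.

Key decimal bytes [197, 140, 54, 105] = c5 8c 36 69 is 4 bytes ≤ B = 6; zero-pad to 6 bytes: K' = c5 8c 36 69 00 00.
K' ⊕ ipad = f3 ba 00 5f 36 36; K' ⊕ opad = 99 d0 6a 35 5c 5c.
Inner hash: sum = 243+186+0+95+54+54+238+139+74 = 1083 → 04 3b.
Outer hash (recomputed tag): sum = 153+208+106+53+92+92+4+59 = 767 → 02 ff.
Recomputed tag = 02ff; claimed = 87ff → mismatch.

invalid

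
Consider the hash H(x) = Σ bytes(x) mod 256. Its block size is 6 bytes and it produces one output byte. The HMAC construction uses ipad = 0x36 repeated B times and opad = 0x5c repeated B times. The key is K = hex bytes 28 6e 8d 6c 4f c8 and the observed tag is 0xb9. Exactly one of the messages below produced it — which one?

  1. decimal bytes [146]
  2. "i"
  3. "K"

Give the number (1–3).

Key hex bytes 28 6e 8d 6c 4f c8 is exactly B = 6 bytes: K' = 28 6e 8d 6c 4f c8.
K' ⊕ ipad = 1e 58 bb 5a 79 fe; K' ⊕ opad = 74 32 d1 30 13 94.
m1: inner = H(1e 58 bb 5a 79 fe 92) = 94; tag = H(74 32 d1 30 13 94 94) = e2
m2: inner = H(1e 58 bb 5a 79 fe 69) = 6b; tag = H(74 32 d1 30 13 94 6b) = b9 ← matches
m3: inner = H(1e 58 bb 5a 79 fe 4b) = 4d; tag = H(74 32 d1 30 13 94 4d) = 9b

2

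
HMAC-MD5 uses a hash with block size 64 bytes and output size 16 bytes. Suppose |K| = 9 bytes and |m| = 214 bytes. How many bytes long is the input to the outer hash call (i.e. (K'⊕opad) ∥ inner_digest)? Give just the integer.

80

Key is 9 ≤ 64 bytes, zero-padded: |K'| = 64.
Outer input = (K'⊕opad) ∥ H(inner) → 64 + 16 = 80 bytes.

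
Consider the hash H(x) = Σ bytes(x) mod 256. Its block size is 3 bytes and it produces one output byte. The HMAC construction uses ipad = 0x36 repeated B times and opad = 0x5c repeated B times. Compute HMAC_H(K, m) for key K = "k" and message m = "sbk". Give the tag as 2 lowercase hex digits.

f8

Key "k" = 6b is 1 byte ≤ B = 3; zero-pad to 3 bytes: K' = 6b 00 00.
K' ⊕ ipad = 5d 36 36.  K' ⊕ opad = 37 5c 5c.
Inner input = (K'⊕ipad) ∥ m = 5d 36 36 ∥ 73 62 6b.
Inner hash: sum = 93+54+54+115+98+107 = 521; mod 256 = 9 → 09.
Outer input = (K'⊕opad) ∥ inner = 37 5c 5c ∥ 09.
Outer hash (tag): sum = 55+92+92+9 = 248 → f8.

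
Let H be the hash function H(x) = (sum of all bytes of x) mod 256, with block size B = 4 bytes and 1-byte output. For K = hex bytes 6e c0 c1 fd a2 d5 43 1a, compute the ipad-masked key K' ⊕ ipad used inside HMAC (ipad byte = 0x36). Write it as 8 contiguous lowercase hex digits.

Key hex bytes 6e c0 c1 fd a2 d5 43 1a is 8 bytes > B = 4, so hash it first: H(key) = c0, then zero-pad to 4 bytes: K' = c0 00 00 00.
XOR each byte with 0x36: c0⊕36=f6, 00⊕36=36, 00⊕36=36, 00⊕36=36.

f6363636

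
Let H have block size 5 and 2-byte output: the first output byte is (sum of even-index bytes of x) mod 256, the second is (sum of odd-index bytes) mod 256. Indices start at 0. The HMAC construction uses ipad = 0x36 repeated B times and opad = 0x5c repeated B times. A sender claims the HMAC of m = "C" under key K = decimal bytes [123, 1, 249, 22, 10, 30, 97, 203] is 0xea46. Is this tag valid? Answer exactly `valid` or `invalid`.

invalid

Key decimal bytes [123, 1, 249, 22, 10, 30, 97, 203] = 7b 01 f9 16 0a 1e 61 cb is 8 bytes > B = 5, so hash it first: H(key) = df 00, then zero-pad to 5 bytes: K' = df 00 00 00 00.
K' ⊕ ipad = e9 36 36 36 36; K' ⊕ opad = 83 5c 5c 5c 5c.
Inner hash: even-index sum = 341 mod 256 = 85; odd-index sum = 175 mod 256 = 175 → 55 af.
Outer hash (recomputed tag): even-index sum = 490 mod 256 = 234; odd-index sum = 269 mod 256 = 13 → ea 0d.
Recomputed tag = ea0d; claimed = ea46 → mismatch.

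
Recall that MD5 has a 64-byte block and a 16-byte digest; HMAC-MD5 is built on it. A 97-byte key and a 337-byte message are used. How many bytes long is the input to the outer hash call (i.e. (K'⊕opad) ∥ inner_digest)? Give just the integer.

80

Key is 97 > 64 bytes, so it is hashed to 16 bytes then zero-padded to 64: |K'| = 64.
Outer input = (K'⊕opad) ∥ H(inner) → 64 + 16 = 80 bytes.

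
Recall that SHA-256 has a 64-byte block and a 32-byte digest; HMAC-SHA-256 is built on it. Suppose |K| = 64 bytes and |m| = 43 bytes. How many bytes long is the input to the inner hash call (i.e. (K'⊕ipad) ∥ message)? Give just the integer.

Key is 64 ≤ 64 bytes, zero-padded: |K'| = 64.
Inner input = (K'⊕ipad) ∥ m → 64 + 43 = 107 bytes.

107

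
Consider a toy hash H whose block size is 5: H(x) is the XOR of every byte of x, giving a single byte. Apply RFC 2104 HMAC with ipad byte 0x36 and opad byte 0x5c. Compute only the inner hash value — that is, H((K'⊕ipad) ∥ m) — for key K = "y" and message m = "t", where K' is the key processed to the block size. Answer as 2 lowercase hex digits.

Key "y" = 79 is 1 byte ≤ B = 5; zero-pad to 5 bytes: K' = 79 00 00 00 00.
K' ⊕ ipad = 4f 36 36 36 36.
Inner input = 4f 36 36 36 36 ∥ 74.
Inner hash: XOR 4f⊕36⊕36⊕36⊕36⊕74 = 3b.

3b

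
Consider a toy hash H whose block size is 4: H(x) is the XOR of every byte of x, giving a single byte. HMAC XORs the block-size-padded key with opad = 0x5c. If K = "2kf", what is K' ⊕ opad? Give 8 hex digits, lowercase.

Key "2kf" = 32 6b 66 is 3 bytes ≤ B = 4; zero-pad to 4 bytes: K' = 32 6b 66 00.
XOR each byte with 0x5c: 32⊕5c=6e, 6b⊕5c=37, 66⊕5c=3a, 00⊕5c=5c.

6e373a5c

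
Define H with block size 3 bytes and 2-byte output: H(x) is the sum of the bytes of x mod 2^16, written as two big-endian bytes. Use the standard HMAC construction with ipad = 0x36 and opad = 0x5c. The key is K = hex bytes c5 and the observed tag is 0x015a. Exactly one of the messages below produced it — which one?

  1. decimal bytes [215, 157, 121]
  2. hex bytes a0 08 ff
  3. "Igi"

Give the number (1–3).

Key hex bytes c5 is 1 byte ≤ B = 3; zero-pad to 3 bytes: K' = c5 00 00.
K' ⊕ ipad = f3 36 36; K' ⊕ opad = 99 5c 5c.
m1: inner = H(f3 36 36 d7 9d 79) = 03 4c; tag = H(99 5c 5c 03 4c) = 01a0
m2: inner = H(f3 36 36 a0 08 ff) = 03 06; tag = H(99 5c 5c 03 06) = 015a ← matches
m3: inner = H(f3 36 36 49 67 69) = 02 78; tag = H(99 5c 5c 02 78) = 01cb

2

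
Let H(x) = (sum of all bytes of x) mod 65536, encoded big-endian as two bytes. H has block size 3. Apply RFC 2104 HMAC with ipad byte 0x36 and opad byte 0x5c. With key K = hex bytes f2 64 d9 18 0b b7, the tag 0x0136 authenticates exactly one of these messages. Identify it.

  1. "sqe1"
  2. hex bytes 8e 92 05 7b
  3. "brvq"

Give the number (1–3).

1

Key hex bytes f2 64 d9 18 0b b7 is 6 bytes > B = 3, so hash it first: H(key) = 03 09, then zero-pad to 3 bytes: K' = 03 09 00.
K' ⊕ ipad = 35 3f 36; K' ⊕ opad = 5f 55 5c.
m1: inner = H(35 3f 36 73 71 65 31) = 02 24; tag = H(5f 55 5c 02 24) = 0136 ← matches
m2: inner = H(35 3f 36 8e 92 05 7b) = 02 4a; tag = H(5f 55 5c 02 4a) = 015c
m3: inner = H(35 3f 36 62 72 76 71) = 02 65; tag = H(5f 55 5c 02 65) = 0177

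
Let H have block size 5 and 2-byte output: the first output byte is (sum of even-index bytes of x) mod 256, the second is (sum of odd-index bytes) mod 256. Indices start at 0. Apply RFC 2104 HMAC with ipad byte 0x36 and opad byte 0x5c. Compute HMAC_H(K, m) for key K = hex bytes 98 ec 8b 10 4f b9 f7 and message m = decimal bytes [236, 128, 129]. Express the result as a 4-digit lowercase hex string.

Key hex bytes 98 ec 8b 10 4f b9 f7 is 7 bytes > B = 5, so hash it first: H(key) = 69 b5, then zero-pad to 5 bytes: K' = 69 b5 00 00 00.
K' ⊕ ipad = 5f 83 36 36 36.  K' ⊕ opad = 35 e9 5c 5c 5c.
Inner input = (K'⊕ipad) ∥ m = 5f 83 36 36 36 ∥ ec 80 81.
Inner hash: even-index sum = 331 mod 256 = 75; odd-index sum = 550 mod 256 = 38 → 4b 26.
Outer input = (K'⊕opad) ∥ inner = 35 e9 5c 5c 5c ∥ 4b 26.
Outer hash (tag): even-index sum = 275 mod 256 = 19; odd-index sum = 400 mod 256 = 144 → 13 90.

1390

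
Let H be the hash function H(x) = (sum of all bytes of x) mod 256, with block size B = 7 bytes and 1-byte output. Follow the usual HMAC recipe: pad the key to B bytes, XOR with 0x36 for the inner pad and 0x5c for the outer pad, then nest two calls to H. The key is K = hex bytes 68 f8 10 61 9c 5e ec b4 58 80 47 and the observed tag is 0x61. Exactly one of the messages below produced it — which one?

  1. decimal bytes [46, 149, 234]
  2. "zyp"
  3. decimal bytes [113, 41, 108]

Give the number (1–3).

2

Key hex bytes 68 f8 10 61 9c 5e ec b4 58 80 47 is 11 bytes > B = 7, so hash it first: H(key) = 8a, then zero-pad to 7 bytes: K' = 8a 00 00 00 00 00 00.
K' ⊕ ipad = bc 36 36 36 36 36 36; K' ⊕ opad = d6 5c 5c 5c 5c 5c 5c.
m1: inner = H(bc 36 36 36 36 36 36 2e 95 ea) = ad; tag = H(d6 5c 5c 5c 5c 5c 5c ad) = ab
m2: inner = H(bc 36 36 36 36 36 36 7a 79 70) = 63; tag = H(d6 5c 5c 5c 5c 5c 5c 63) = 61 ← matches
m3: inner = H(bc 36 36 36 36 36 36 71 29 6c) = 06; tag = H(d6 5c 5c 5c 5c 5c 5c 06) = 04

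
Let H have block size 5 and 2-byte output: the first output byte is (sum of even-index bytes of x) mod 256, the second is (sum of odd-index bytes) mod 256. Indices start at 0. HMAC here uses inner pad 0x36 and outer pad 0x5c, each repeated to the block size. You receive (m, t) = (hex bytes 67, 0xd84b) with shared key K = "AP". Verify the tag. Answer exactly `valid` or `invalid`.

Key "AP" = 41 50 is 2 bytes ≤ B = 5; zero-pad to 5 bytes: K' = 41 50 00 00 00.
K' ⊕ ipad = 77 66 36 36 36; K' ⊕ opad = 1d 0c 5c 5c 5c.
Inner hash: even-index sum = 227 mod 256 = 227; odd-index sum = 259 mod 256 = 3 → e3 03.
Outer hash (recomputed tag): even-index sum = 216 mod 256 = 216; odd-index sum = 331 mod 256 = 75 → d8 4b.
Recomputed tag = d84b; claimed = d84b → match.

valid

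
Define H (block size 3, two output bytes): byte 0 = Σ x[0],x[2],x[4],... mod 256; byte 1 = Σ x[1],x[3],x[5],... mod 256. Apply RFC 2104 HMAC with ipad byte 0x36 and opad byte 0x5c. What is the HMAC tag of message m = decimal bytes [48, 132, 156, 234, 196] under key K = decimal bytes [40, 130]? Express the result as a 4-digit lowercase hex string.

Key decimal bytes [40, 130] = 28 82 is 2 bytes ≤ B = 3; zero-pad to 3 bytes: K' = 28 82 00.
K' ⊕ ipad = 1e b4 36.  K' ⊕ opad = 74 de 5c.
Inner input = (K'⊕ipad) ∥ m = 1e b4 36 ∥ 30 84 9c ea c4.
Inner hash: even-index sum = 450 mod 256 = 194; odd-index sum = 580 mod 256 = 68 → c2 44.
Outer input = (K'⊕opad) ∥ inner = 74 de 5c ∥ c2 44.
Outer hash (tag): even-index sum = 276 mod 256 = 20; odd-index sum = 416 mod 256 = 160 → 14 a0.

14a0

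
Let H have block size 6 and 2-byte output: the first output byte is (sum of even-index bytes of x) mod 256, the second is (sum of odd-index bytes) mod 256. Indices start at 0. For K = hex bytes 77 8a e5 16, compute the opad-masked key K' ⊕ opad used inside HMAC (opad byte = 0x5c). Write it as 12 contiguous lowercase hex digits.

Key hex bytes 77 8a e5 16 is 4 bytes ≤ B = 6; zero-pad to 6 bytes: K' = 77 8a e5 16 00 00.
XOR each byte with 0x5c: 77⊕5c=2b, 8a⊕5c=d6, e5⊕5c=b9, 16⊕5c=4a, 00⊕5c=5c, 00⊕5c=5c.

2bd6b94a5c5c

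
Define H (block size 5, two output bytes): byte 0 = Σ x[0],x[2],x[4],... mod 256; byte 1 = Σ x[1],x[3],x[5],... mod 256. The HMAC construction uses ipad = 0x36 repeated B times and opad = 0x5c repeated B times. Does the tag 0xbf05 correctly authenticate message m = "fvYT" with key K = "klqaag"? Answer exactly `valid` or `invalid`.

Key "klqaag" = 6b 6c 71 61 61 67 is 6 bytes > B = 5, so hash it first: H(key) = 3d 34, then zero-pad to 5 bytes: K' = 3d 34 00 00 00.
K' ⊕ ipad = 0b 02 36 36 36; K' ⊕ opad = 61 68 5c 5c 5c.
Inner hash: even-index sum = 321 mod 256 = 65; odd-index sum = 247 mod 256 = 247 → 41 f7.
Outer hash (recomputed tag): even-index sum = 528 mod 256 = 16; odd-index sum = 261 mod 256 = 5 → 10 05.
Recomputed tag = 1005; claimed = bf05 → mismatch.

invalid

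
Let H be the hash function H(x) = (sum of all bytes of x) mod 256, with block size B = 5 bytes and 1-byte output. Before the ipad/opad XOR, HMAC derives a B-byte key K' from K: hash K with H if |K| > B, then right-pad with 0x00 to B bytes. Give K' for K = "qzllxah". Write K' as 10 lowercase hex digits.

0400000000

|K| = 7 > B = 5, so first hash the key.
H(K): sum = 113+122+108+108+120+97+104 = 772; mod 256 = 4 → 04.
Zero-pad H(K) = 04 to 5 bytes: K' = 04 00 00 00 00.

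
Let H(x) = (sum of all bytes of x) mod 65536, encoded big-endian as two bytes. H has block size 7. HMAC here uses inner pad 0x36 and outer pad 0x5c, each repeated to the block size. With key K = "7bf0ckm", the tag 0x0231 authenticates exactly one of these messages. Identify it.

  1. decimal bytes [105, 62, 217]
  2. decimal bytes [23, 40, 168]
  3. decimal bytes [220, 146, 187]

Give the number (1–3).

Key "7bf0ckm" = 37 62 66 30 63 6b 6d is exactly B = 7 bytes: K' = 37 62 66 30 63 6b 6d.
K' ⊕ ipad = 01 54 50 06 55 5d 5b; K' ⊕ opad = 6b 3e 3a 6c 3f 37 31.
m1: inner = H(01 54 50 06 55 5d 5b 69 3e d9) = 03 38; tag = H(6b 3e 3a 6c 3f 37 31 03 38) = 0231 ← matches
m2: inner = H(01 54 50 06 55 5d 5b 17 28 a8) = 02 9f; tag = H(6b 3e 3a 6c 3f 37 31 02 9f) = 0297
m3: inner = H(01 54 50 06 55 5d 5b dc 92 bb) = 03 e1; tag = H(6b 3e 3a 6c 3f 37 31 03 e1) = 02da

1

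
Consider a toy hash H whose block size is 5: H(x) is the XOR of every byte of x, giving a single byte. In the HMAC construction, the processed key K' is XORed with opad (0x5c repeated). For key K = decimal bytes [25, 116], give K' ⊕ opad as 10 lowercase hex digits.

45285c5c5c

Key decimal bytes [25, 116] = 19 74 is 2 bytes ≤ B = 5; zero-pad to 5 bytes: K' = 19 74 00 00 00.
XOR each byte with 0x5c: 19⊕5c=45, 74⊕5c=28, 00⊕5c=5c, 00⊕5c=5c, 00⊕5c=5c.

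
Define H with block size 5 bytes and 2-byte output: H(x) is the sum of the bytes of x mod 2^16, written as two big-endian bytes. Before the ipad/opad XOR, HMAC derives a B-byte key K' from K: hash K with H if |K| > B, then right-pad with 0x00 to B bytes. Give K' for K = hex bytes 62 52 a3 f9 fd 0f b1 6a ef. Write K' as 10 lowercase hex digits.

0566000000

|K| = 9 > B = 5, so first hash the key.
H(K): sum = 98+82+163+249+253+15+177+106+239 = 1382 → 05 66.
Zero-pad H(K) = 05 66 to 5 bytes: K' = 05 66 00 00 00.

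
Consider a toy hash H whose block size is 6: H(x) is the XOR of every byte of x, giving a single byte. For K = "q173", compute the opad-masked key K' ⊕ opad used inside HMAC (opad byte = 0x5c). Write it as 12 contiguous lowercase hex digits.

Key "q173" = 71 31 37 33 is 4 bytes ≤ B = 6; zero-pad to 6 bytes: K' = 71 31 37 33 00 00.
XOR each byte with 0x5c: 71⊕5c=2d, 31⊕5c=6d, 37⊕5c=6b, 33⊕5c=6f, 00⊕5c=5c, 00⊕5c=5c.

2d6d6b6f5c5c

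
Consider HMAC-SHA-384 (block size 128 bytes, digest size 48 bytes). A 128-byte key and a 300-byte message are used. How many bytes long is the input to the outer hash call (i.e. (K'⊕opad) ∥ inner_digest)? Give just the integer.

176

Key is 128 ≤ 128 bytes, zero-padded: |K'| = 128.
Outer input = (K'⊕opad) ∥ H(inner) → 128 + 48 = 176 bytes.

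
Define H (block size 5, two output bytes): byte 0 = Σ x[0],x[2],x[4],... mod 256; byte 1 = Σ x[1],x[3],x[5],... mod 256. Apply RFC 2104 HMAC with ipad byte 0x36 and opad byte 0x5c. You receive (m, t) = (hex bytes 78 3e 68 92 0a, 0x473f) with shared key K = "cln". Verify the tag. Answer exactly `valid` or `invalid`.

Key "cln" = 63 6c 6e is 3 bytes ≤ B = 5; zero-pad to 5 bytes: K' = 63 6c 6e 00 00.
K' ⊕ ipad = 55 5a 58 36 36; K' ⊕ opad = 3f 30 32 5c 5c.
Inner hash: even-index sum = 435 mod 256 = 179; odd-index sum = 378 mod 256 = 122 → b3 7a.
Outer hash (recomputed tag): even-index sum = 327 mod 256 = 71; odd-index sum = 319 mod 256 = 63 → 47 3f.
Recomputed tag = 473f; claimed = 473f → match.

valid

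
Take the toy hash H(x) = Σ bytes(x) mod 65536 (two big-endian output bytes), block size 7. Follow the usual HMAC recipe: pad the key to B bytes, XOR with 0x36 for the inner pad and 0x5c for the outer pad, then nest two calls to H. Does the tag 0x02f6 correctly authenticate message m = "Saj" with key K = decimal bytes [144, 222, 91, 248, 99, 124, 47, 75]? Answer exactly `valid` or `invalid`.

valid

Key decimal bytes [144, 222, 91, 248, 99, 124, 47, 75] = 90 de 5b f8 63 7c 2f 4b is 8 bytes > B = 7, so hash it first: H(key) = 04 1a, then zero-pad to 7 bytes: K' = 04 1a 00 00 00 00 00.
K' ⊕ ipad = 32 2c 36 36 36 36 36; K' ⊕ opad = 58 46 5c 5c 5c 5c 5c.
Inner hash: sum = 50+44+54+54+54+54+54+83+97+106 = 650 → 02 8a.
Outer hash (recomputed tag): sum = 88+70+92+92+92+92+92+2+138 = 758 → 02 f6.
Recomputed tag = 02f6; claimed = 02f6 → match.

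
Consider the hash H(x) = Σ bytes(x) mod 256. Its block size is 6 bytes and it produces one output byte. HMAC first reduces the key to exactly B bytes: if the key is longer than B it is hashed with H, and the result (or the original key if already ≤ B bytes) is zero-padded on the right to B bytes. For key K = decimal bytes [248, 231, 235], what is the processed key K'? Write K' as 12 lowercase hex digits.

f8e7eb000000

Key decimal bytes [248, 231, 235] = f8 e7 eb is 3 bytes ≤ B = 6; zero-pad to 6 bytes: K' = f8 e7 eb 00 00 00.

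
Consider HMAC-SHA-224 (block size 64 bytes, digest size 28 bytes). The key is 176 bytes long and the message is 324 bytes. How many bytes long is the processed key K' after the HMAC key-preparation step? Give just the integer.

64

Key is 176 > 64 bytes, so it is hashed to 28 bytes then zero-padded to 64: |K'| = 64.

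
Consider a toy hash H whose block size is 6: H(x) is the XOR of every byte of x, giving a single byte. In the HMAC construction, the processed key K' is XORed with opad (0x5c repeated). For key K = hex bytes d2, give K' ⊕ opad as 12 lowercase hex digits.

8e5c5c5c5c5c

Key hex bytes d2 is 1 byte ≤ B = 6; zero-pad to 6 bytes: K' = d2 00 00 00 00 00.
XOR each byte with 0x5c: d2⊕5c=8e, 00⊕5c=5c, 00⊕5c=5c, 00⊕5c=5c, 00⊕5c=5c, 00⊕5c=5c.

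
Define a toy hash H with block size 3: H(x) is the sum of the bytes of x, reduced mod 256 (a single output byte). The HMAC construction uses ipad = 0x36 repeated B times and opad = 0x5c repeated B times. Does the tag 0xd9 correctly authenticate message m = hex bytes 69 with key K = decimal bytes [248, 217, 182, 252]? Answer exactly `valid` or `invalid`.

Key decimal bytes [248, 217, 182, 252] = f8 d9 b6 fc is 4 bytes > B = 3, so hash it first: H(key) = 83, then zero-pad to 3 bytes: K' = 83 00 00.
K' ⊕ ipad = b5 36 36; K' ⊕ opad = df 5c 5c.
Inner hash: sum = 181+54+54+105 = 394; mod 256 = 138 → 8a.
Outer hash (recomputed tag): sum = 223+92+92+138 = 545; mod 256 = 33 → 21.
Recomputed tag = 21; claimed = d9 → mismatch.

invalid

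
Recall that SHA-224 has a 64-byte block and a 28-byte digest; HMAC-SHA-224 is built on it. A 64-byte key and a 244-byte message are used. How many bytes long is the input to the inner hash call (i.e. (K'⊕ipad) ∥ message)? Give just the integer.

Key is 64 ≤ 64 bytes, zero-padded: |K'| = 64.
Inner input = (K'⊕ipad) ∥ m → 64 + 244 = 308 bytes.

308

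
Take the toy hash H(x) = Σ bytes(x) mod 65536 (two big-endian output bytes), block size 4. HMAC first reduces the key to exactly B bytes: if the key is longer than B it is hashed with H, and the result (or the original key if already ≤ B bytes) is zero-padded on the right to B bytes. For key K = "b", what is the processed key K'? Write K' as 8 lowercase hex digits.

Key "b" = 62 is 1 byte ≤ B = 4; zero-pad to 4 bytes: K' = 62 00 00 00.

62000000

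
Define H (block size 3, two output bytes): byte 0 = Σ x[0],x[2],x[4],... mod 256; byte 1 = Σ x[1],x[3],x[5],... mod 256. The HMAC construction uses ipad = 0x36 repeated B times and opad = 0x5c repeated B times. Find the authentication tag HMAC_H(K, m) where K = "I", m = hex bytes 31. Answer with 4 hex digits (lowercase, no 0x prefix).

Key "I" = 49 is 1 byte ≤ B = 3; zero-pad to 3 bytes: K' = 49 00 00.
K' ⊕ ipad = 7f 36 36.  K' ⊕ opad = 15 5c 5c.
Inner input = (K'⊕ipad) ∥ m = 7f 36 36 ∥ 31.
Inner hash: even-index sum = 181 mod 256 = 181; odd-index sum = 103 mod 256 = 103 → b5 67.
Outer input = (K'⊕opad) ∥ inner = 15 5c 5c ∥ b5 67.
Outer hash (tag): even-index sum = 216 mod 256 = 216; odd-index sum = 273 mod 256 = 17 → d8 11.

d811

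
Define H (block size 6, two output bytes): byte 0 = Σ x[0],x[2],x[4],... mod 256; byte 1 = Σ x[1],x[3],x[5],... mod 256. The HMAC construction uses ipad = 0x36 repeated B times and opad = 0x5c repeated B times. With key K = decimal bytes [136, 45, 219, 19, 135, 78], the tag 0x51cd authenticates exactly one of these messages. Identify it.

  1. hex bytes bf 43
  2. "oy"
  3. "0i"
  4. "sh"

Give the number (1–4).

1

Key decimal bytes [136, 45, 219, 19, 135, 78] = 88 2d db 13 87 4e is exactly B = 6 bytes: K' = 88 2d db 13 87 4e.
K' ⊕ ipad = be 1b ed 25 b1 78; K' ⊕ opad = d4 71 87 4f db 12.
m1: inner = H(be 1b ed 25 b1 78 bf 43) = 1b fb; tag = H(d4 71 87 4f db 12 1b fb) = 51cd ← matches
m2: inner = H(be 1b ed 25 b1 78 6f 79) = cb 31; tag = H(d4 71 87 4f db 12 cb 31) = 0103
m3: inner = H(be 1b ed 25 b1 78 30 69) = 8c 21; tag = H(d4 71 87 4f db 12 8c 21) = c2f3
m4: inner = H(be 1b ed 25 b1 78 73 68) = cf 20; tag = H(d4 71 87 4f db 12 cf 20) = 05f2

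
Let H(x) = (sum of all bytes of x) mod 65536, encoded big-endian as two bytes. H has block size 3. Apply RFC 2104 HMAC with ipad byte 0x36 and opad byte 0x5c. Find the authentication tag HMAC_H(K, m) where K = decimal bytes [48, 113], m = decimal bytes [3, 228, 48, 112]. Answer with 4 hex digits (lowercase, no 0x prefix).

Key decimal bytes [48, 113] = 30 71 is 2 bytes ≤ B = 3; zero-pad to 3 bytes: K' = 30 71 00.
K' ⊕ ipad = 06 47 36.  K' ⊕ opad = 6c 2d 5c.
Inner input = (K'⊕ipad) ∥ m = 06 47 36 ∥ 03 e4 30 70.
Inner hash: sum = 6+71+54+3+228+48+112 = 522 → 02 0a.
Outer input = (K'⊕opad) ∥ inner = 6c 2d 5c ∥ 02 0a.
Outer hash (tag): sum = 108+45+92+2+10 = 257 → 01 01.

0101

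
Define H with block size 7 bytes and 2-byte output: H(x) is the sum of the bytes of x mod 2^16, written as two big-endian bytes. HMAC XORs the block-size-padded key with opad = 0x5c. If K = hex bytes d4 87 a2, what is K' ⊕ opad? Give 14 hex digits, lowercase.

88dbfe5c5c5c5c

Key hex bytes d4 87 a2 is 3 bytes ≤ B = 7; zero-pad to 7 bytes: K' = d4 87 a2 00 00 00 00.
XOR each byte with 0x5c: d4⊕5c=88, 87⊕5c=db, a2⊕5c=fe, 00⊕5c=5c, 00⊕5c=5c, 00⊕5c=5c, 00⊕5c=5c.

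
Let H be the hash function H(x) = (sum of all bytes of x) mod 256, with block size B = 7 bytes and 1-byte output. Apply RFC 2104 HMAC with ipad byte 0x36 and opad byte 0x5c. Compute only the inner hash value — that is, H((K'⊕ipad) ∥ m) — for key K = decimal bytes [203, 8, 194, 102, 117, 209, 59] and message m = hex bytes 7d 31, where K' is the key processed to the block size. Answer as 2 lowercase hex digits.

Key decimal bytes [203, 8, 194, 102, 117, 209, 59] = cb 08 c2 66 75 d1 3b is exactly B = 7 bytes: K' = cb 08 c2 66 75 d1 3b.
K' ⊕ ipad = fd 3e f4 50 43 e7 0d.
Inner input = fd 3e f4 50 43 e7 0d ∥ 7d 31.
Inner hash: sum = 253+62+244+80+67+231+13+125+49 = 1124; mod 256 = 100 → 64.

64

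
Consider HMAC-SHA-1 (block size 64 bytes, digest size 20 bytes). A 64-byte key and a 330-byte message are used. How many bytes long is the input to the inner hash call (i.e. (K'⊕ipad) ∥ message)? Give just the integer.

394

Key is 64 ≤ 64 bytes, zero-padded: |K'| = 64.
Inner input = (K'⊕ipad) ∥ m → 64 + 330 = 394 bytes.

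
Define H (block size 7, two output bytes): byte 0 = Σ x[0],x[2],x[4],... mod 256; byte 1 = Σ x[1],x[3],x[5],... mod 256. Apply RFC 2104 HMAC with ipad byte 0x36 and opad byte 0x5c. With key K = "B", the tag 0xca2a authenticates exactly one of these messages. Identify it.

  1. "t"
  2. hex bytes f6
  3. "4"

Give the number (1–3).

2

Key "B" = 42 is 1 byte ≤ B = 7; zero-pad to 7 bytes: K' = 42 00 00 00 00 00 00.
K' ⊕ ipad = 74 36 36 36 36 36 36; K' ⊕ opad = 1e 5c 5c 5c 5c 5c 5c.
m1: inner = H(74 36 36 36 36 36 36 74) = 16 16; tag = H(1e 5c 5c 5c 5c 5c 5c 16 16) = 482a
m2: inner = H(74 36 36 36 36 36 36 f6) = 16 98; tag = H(1e 5c 5c 5c 5c 5c 5c 16 98) = ca2a ← matches
m3: inner = H(74 36 36 36 36 36 36 34) = 16 d6; tag = H(1e 5c 5c 5c 5c 5c 5c 16 d6) = 082a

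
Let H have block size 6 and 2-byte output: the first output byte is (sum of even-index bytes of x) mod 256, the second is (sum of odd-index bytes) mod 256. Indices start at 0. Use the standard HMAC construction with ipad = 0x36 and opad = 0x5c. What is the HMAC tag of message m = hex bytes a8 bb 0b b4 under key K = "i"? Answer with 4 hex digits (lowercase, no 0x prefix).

Key "i" = 69 is 1 byte ≤ B = 6; zero-pad to 6 bytes: K' = 69 00 00 00 00 00.
K' ⊕ ipad = 5f 36 36 36 36 36.  K' ⊕ opad = 35 5c 5c 5c 5c 5c.
Inner input = (K'⊕ipad) ∥ m = 5f 36 36 36 36 36 ∥ a8 bb 0b b4.
Inner hash: even-index sum = 382 mod 256 = 126; odd-index sum = 529 mod 256 = 17 → 7e 11.
Outer input = (K'⊕opad) ∥ inner = 35 5c 5c 5c 5c 5c ∥ 7e 11.
Outer hash (tag): even-index sum = 363 mod 256 = 107; odd-index sum = 293 mod 256 = 37 → 6b 25.

6b25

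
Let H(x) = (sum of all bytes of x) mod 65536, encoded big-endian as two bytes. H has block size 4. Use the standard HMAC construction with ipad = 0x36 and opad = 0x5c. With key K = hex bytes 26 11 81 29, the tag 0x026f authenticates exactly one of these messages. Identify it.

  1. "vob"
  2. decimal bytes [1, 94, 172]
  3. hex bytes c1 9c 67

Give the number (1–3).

1

Key hex bytes 26 11 81 29 is exactly B = 4 bytes: K' = 26 11 81 29.
K' ⊕ ipad = 10 27 b7 1f; K' ⊕ opad = 7a 4d dd 75.
m1: inner = H(10 27 b7 1f 76 6f 62) = 02 54; tag = H(7a 4d dd 75 02 54) = 026f ← matches
m2: inner = H(10 27 b7 1f 01 5e ac) = 02 18; tag = H(7a 4d dd 75 02 18) = 0233
m3: inner = H(10 27 b7 1f c1 9c 67) = 02 d1; tag = H(7a 4d dd 75 02 d1) = 02ec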